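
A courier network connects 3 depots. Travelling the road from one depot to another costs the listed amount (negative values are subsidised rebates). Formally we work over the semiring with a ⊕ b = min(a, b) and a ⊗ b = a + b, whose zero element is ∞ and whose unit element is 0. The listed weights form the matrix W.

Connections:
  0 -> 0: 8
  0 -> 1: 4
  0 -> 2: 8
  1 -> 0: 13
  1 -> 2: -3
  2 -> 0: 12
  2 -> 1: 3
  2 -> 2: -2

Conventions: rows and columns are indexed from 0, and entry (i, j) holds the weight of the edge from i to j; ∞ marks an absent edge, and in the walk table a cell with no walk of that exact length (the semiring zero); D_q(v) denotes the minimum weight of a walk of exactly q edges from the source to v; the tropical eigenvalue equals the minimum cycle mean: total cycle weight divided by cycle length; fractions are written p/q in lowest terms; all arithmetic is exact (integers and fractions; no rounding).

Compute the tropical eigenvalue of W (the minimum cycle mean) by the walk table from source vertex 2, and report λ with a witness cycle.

q=0: [∞, ∞, 0]
q=1: [12, 3, -2]
q=2: [10, 1, -4]
q=3: [8, -1, -6]
Optimal cycle mean attained by: cycle 2->2, total (-2), length 1.
Answer: λ = -2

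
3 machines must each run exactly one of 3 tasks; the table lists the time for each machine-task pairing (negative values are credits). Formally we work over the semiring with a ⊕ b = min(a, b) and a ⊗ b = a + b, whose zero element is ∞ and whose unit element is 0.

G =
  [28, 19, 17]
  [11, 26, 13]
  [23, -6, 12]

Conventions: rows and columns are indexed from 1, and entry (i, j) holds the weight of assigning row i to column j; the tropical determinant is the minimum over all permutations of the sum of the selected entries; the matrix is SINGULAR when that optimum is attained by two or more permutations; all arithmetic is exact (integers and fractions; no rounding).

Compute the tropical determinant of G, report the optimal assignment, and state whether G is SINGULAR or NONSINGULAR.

σ = (1, 2, 3): 28 + 26 + 12 = 66
σ = (1, 3, 2): 28 + 13 + (-6) = 35
σ = (2, 1, 3): 19 + 11 + 12 = 42
σ = (2, 3, 1): 19 + 13 + 23 = 55
σ = (3, 1, 2): 17 + 11 + (-6) = 22
σ = (3, 2, 1): 17 + 26 + 23 = 66
Optimal value attained by: σ = (3, 1, 2).
Answer: det⊕(G) = 22; verdict: NONSINGULAR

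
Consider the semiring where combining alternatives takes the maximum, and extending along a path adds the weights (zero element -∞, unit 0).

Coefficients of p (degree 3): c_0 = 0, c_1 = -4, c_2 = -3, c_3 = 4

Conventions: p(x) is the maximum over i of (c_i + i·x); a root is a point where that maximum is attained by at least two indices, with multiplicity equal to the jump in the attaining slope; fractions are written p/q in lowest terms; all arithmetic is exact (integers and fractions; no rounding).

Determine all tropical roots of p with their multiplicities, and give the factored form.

hull edge (i=0, c=0) to (i=3, c=4): slope 4/3, span 3
Factored form: p(x) = 4 ⊗ (x ⊕ (-4/3)) ⊗ (x ⊕ (-4/3)) ⊗ (x ⊕ (-4/3))
Answer: roots = -4/3 (mult 3)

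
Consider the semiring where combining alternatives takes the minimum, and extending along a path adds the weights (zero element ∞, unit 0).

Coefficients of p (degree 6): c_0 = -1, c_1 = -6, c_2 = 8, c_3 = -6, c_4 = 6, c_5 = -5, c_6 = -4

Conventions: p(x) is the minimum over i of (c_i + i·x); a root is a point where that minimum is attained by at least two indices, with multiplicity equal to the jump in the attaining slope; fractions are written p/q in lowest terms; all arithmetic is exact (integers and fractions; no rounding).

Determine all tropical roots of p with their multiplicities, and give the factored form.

hull edge (i=0, c=-1) to (i=1, c=-6): slope -5, span 1
hull edge (i=1, c=-6) to (i=3, c=-6): slope 0, span 2
hull edge (i=3, c=-6) to (i=5, c=-5): slope 1/2, span 2
hull edge (i=5, c=-5) to (i=6, c=-4): slope 1, span 1
Factored form: p(x) = -4 ⊗ (x ⊕ (-1)) ⊗ (x ⊕ (-1/2)) ⊗ (x ⊕ (-1/2)) ⊗ (x ⊕ 0) ⊗ (x ⊕ 0) ⊗ (x ⊕ 5)
Answer: roots = -1 (mult 1), -1/2 (mult 2), 0 (mult 2), 5 (mult 1)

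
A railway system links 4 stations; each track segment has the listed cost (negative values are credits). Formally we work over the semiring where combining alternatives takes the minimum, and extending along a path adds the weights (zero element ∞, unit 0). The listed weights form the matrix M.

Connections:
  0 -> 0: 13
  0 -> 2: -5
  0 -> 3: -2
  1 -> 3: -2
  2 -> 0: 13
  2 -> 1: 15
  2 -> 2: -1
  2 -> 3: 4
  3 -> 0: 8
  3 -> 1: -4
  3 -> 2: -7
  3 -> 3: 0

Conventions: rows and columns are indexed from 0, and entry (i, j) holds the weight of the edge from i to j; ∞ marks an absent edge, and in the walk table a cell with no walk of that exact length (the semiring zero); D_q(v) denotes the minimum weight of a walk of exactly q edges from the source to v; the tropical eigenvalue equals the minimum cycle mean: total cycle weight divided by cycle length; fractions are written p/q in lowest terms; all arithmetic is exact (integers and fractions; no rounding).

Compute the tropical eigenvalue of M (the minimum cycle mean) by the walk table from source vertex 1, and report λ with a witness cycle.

q=0: [∞, 0, ∞, ∞]
q=1: [∞, ∞, ∞, -2]
q=2: [6, -6, -9, -2]
q=3: [4, -6, -10, -8]
q=4: [0, -12, -15, -8]
Optimal cycle mean attained by: cycle 1->3->1, total (-2) + (-4), length 2.
Answer: λ = -3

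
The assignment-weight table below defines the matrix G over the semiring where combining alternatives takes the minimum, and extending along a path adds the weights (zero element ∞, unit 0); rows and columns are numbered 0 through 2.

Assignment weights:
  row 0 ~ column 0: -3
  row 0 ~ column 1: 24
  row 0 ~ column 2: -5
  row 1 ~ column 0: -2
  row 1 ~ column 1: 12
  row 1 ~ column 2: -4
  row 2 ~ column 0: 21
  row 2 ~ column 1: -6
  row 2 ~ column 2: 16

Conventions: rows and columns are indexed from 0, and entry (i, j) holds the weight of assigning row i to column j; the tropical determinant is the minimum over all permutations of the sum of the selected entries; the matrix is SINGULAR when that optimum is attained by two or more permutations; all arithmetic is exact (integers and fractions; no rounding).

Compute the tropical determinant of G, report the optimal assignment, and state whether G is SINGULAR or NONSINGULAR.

σ = (0, 1, 2): (-3) + 12 + 16 = 25
σ = (0, 2, 1): (-3) + (-4) + (-6) = -13
σ = (1, 0, 2): 24 + (-2) + 16 = 38
σ = (1, 2, 0): 24 + (-4) + 21 = 41
σ = (2, 0, 1): (-5) + (-2) + (-6) = -13
σ = (2, 1, 0): (-5) + 12 + 21 = 28
Optimal value attained by: σ = (0, 2, 1).
Answer: det⊕(G) = -13; verdict: SINGULAR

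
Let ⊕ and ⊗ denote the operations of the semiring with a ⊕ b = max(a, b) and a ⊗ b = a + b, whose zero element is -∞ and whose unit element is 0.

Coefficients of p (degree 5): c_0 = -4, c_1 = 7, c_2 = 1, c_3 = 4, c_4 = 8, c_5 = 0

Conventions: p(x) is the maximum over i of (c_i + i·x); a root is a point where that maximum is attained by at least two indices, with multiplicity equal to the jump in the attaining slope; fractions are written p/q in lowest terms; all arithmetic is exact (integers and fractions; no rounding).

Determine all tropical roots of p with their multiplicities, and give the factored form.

hull edge (i=0, c=-4) to (i=1, c=7): slope 11, span 1
hull edge (i=1, c=7) to (i=4, c=8): slope 1/3, span 3
hull edge (i=4, c=8) to (i=5, c=0): slope -8, span 1
Factored form: p(x) = 0 ⊗ (x ⊕ (-11)) ⊗ (x ⊕ (-1/3)) ⊗ (x ⊕ (-1/3)) ⊗ (x ⊕ (-1/3)) ⊗ (x ⊕ 8)
Answer: roots = -11 (mult 1), -1/3 (mult 3), 8 (mult 1)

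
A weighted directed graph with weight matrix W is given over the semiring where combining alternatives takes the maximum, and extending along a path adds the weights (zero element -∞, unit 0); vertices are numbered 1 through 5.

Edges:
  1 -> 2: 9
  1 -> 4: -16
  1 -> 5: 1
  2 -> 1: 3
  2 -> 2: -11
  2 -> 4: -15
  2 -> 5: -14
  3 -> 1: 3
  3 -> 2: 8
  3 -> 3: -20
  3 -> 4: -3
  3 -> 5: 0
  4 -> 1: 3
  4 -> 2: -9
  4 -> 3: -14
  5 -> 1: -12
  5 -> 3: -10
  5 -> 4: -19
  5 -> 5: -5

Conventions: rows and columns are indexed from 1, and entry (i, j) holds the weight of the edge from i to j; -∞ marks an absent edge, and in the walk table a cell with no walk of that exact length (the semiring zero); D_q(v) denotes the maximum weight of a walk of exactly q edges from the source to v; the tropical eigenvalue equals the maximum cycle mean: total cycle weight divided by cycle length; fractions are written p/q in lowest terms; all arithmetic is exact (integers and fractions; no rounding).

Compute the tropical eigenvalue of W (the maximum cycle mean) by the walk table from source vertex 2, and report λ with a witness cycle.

q=0: [-∞, 0, -∞, -∞, -∞]
q=1: [3, -11, -∞, -15, -14]
q=2: [-8, 12, -24, -13, 4]
q=3: [15, 1, -6, -3, -1]
q=4: [4, 24, -11, -1, 16]
q=5: [27, 13, 6, 9, 11]
Optimal cycle mean attained by: cycle 1->2->1, total 9 + 3, length 2.
Answer: λ = 6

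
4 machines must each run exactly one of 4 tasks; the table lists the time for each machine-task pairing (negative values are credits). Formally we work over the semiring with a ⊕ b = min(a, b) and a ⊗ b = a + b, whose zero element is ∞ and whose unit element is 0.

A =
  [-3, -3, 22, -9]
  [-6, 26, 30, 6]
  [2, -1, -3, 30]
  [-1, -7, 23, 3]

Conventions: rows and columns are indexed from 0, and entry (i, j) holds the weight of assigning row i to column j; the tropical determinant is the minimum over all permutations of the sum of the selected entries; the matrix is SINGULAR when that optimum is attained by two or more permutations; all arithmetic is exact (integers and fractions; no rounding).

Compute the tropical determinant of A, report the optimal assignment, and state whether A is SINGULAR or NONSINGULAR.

σ = (0, 1, 2, 3): (-3) + 26 + (-3) + 3 = 23
σ = (0, 1, 3, 2): (-3) + 26 + 30 + 23 = 76
σ = (0, 2, 1, 3): (-3) + 30 + (-1) + 3 = 29
σ = (0, 2, 3, 1): (-3) + 30 + 30 + (-7) = 50
σ = (0, 3, 1, 2): (-3) + 6 + (-1) + 23 = 25
σ = (0, 3, 2, 1): (-3) + 6 + (-3) + (-7) = -7
σ = (1, 0, 2, 3): (-3) + (-6) + (-3) + 3 = -9
σ = (1, 0, 3, 2): (-3) + (-6) + 30 + 23 = 44
σ = (1, 2, 0, 3): (-3) + 30 + 2 + 3 = 32
σ = (1, 2, 3, 0): (-3) + 30 + 30 + (-1) = 56
σ = (1, 3, 0, 2): (-3) + 6 + 2 + 23 = 28
σ = (1, 3, 2, 0): (-3) + 6 + (-3) + (-1) = -1
σ = (2, 0, 1, 3): 22 + (-6) + (-1) + 3 = 18
σ = (2, 0, 3, 1): 22 + (-6) + 30 + (-7) = 39
σ = (2, 1, 0, 3): 22 + 26 + 2 + 3 = 53
σ = (2, 1, 3, 0): 22 + 26 + 30 + (-1) = 77
σ = (2, 3, 0, 1): 22 + 6 + 2 + (-7) = 23
σ = (2, 3, 1, 0): 22 + 6 + (-1) + (-1) = 26
σ = (3, 0, 1, 2): (-9) + (-6) + (-1) + 23 = 7
σ = (3, 0, 2, 1): (-9) + (-6) + (-3) + (-7) = -25
σ = (3, 1, 0, 2): (-9) + 26 + 2 + 23 = 42
σ = (3, 1, 2, 0): (-9) + 26 + (-3) + (-1) = 13
σ = (3, 2, 0, 1): (-9) + 30 + 2 + (-7) = 16
σ = (3, 2, 1, 0): (-9) + 30 + (-1) + (-1) = 19
Optimal value attained by: σ = (3, 0, 2, 1).
Answer: det⊕(A) = -25; verdict: NONSINGULAR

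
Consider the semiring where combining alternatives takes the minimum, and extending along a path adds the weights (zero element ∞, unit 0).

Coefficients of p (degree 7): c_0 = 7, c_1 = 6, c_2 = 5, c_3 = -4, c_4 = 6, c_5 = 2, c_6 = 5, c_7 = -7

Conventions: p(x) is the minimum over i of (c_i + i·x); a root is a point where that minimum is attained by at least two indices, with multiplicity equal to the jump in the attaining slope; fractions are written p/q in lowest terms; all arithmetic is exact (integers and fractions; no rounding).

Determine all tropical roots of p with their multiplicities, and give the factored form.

hull edge (i=0, c=7) to (i=3, c=-4): slope -11/3, span 3
hull edge (i=3, c=-4) to (i=7, c=-7): slope -3/4, span 4
Factored form: p(x) = -7 ⊗ (x ⊕ 3/4) ⊗ (x ⊕ 3/4) ⊗ (x ⊕ 3/4) ⊗ (x ⊕ 3/4) ⊗ (x ⊕ 11/3) ⊗ (x ⊕ 11/3) ⊗ (x ⊕ 11/3)
Answer: roots = 3/4 (mult 4), 11/3 (mult 3)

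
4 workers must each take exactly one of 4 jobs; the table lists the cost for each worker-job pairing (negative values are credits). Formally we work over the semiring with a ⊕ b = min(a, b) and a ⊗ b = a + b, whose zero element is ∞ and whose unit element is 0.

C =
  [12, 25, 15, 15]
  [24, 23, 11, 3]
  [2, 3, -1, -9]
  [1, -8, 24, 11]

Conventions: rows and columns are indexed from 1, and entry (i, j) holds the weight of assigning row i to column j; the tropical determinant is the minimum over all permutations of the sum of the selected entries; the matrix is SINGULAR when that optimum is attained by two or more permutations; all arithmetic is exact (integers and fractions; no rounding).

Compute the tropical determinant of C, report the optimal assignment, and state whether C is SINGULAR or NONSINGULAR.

σ = (1, 2, 3, 4): 12 + 23 + (-1) + 11 = 45
σ = (1, 2, 4, 3): 12 + 23 + (-9) + 24 = 50
σ = (1, 3, 2, 4): 12 + 11 + 3 + 11 = 37
σ = (1, 3, 4, 2): 12 + 11 + (-9) + (-8) = 6
σ = (1, 4, 2, 3): 12 + 3 + 3 + 24 = 42
σ = (1, 4, 3, 2): 12 + 3 + (-1) + (-8) = 6
σ = (2, 1, 3, 4): 25 + 24 + (-1) + 11 = 59
σ = (2, 1, 4, 3): 25 + 24 + (-9) + 24 = 64
σ = (2, 3, 1, 4): 25 + 11 + 2 + 11 = 49
σ = (2, 3, 4, 1): 25 + 11 + (-9) + 1 = 28
σ = (2, 4, 1, 3): 25 + 3 + 2 + 24 = 54
σ = (2, 4, 3, 1): 25 + 3 + (-1) + 1 = 28
σ = (3, 1, 2, 4): 15 + 24 + 3 + 11 = 53
σ = (3, 1, 4, 2): 15 + 24 + (-9) + (-8) = 22
σ = (3, 2, 1, 4): 15 + 23 + 2 + 11 = 51
σ = (3, 2, 4, 1): 15 + 23 + (-9) + 1 = 30
σ = (3, 4, 1, 2): 15 + 3 + 2 + (-8) = 12
σ = (3, 4, 2, 1): 15 + 3 + 3 + 1 = 22
σ = (4, 1, 2, 3): 15 + 24 + 3 + 24 = 66
σ = (4, 1, 3, 2): 15 + 24 + (-1) + (-8) = 30
σ = (4, 2, 1, 3): 15 + 23 + 2 + 24 = 64
σ = (4, 2, 3, 1): 15 + 23 + (-1) + 1 = 38
σ = (4, 3, 1, 2): 15 + 11 + 2 + (-8) = 20
σ = (4, 3, 2, 1): 15 + 11 + 3 + 1 = 30
Optimal value attained by: σ = (1, 3, 4, 2).
Answer: det⊕(C) = 6; verdict: SINGULAR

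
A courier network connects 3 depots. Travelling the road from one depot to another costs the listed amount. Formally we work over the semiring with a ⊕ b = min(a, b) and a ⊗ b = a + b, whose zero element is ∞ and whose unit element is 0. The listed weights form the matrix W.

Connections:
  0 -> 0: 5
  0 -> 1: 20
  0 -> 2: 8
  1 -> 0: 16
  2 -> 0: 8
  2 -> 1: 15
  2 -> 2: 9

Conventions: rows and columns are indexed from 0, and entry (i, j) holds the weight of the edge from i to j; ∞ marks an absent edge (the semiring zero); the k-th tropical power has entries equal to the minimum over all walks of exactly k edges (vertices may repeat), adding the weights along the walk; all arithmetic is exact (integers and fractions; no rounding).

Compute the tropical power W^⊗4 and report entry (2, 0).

W^⊗2:
  [10, 23, 13]
  [21, 36, 24]
  [13, 24, 16]
W^⊗3:
  [15, 28, 18]
  [26, 39, 29]
  [18, 31, 21]
W^⊗4:
  [20, 33, 23]
  [31, 44, 34]
  [23, 36, 26]
Key observation: the optimum is the walk 2->0->0->0->0, with weight 8 + 5 + 5 + 5 = 23.
Optimal value attained by: walk 2->0->0->0->0.
Answer: (W^⊗4)[2][0] = 23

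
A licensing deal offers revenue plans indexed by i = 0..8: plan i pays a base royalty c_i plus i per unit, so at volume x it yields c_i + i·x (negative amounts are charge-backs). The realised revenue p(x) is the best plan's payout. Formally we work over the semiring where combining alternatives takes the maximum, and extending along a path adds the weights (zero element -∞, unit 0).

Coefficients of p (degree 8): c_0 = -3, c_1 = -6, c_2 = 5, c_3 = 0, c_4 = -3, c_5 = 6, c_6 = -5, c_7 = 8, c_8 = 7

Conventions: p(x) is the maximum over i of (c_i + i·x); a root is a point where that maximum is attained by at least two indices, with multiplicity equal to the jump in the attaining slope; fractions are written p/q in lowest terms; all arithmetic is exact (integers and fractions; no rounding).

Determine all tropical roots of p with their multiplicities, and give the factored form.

hull edge (i=0, c=-3) to (i=2, c=5): slope 4, span 2
hull edge (i=2, c=5) to (i=7, c=8): slope 3/5, span 5
hull edge (i=7, c=8) to (i=8, c=7): slope -1, span 1
Factored form: p(x) = 7 ⊗ (x ⊕ (-4)) ⊗ (x ⊕ (-4)) ⊗ (x ⊕ (-3/5)) ⊗ (x ⊕ (-3/5)) ⊗ (x ⊕ (-3/5)) ⊗ (x ⊕ (-3/5)) ⊗ (x ⊕ (-3/5)) ⊗ (x ⊕ 1)
Answer: roots = -4 (mult 2), -3/5 (mult 5), 1 (mult 1)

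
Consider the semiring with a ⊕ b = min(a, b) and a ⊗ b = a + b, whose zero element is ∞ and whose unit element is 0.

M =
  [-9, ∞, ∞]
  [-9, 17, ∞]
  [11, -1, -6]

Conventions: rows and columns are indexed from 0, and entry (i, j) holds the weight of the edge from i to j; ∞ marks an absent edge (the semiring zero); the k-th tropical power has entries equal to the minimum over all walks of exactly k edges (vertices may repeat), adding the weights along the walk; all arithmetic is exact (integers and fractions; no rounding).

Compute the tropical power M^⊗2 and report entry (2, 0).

M^⊗2:
  [-18, ∞, ∞]
  [-18, 34, ∞]
  [-10, -7, -12]
Key observation: the optimum is the walk 2->1->0, with weight (-1) + (-9) = -10.
Optimal value attained by: walk 2->1->0.
Answer: (M^⊗2)[2][0] = -10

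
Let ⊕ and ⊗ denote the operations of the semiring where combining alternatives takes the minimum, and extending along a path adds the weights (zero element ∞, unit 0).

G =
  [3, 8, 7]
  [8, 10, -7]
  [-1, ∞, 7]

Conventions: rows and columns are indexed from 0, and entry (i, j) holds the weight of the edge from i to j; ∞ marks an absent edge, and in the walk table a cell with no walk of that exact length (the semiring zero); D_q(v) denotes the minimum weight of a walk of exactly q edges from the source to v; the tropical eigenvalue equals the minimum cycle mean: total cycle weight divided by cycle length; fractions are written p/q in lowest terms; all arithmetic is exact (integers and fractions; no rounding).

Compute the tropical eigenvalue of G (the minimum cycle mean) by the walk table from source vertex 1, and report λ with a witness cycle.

q=0: [∞, 0, ∞]
q=1: [8, 10, -7]
q=2: [-8, 16, 0]
q=3: [-5, 0, -1]
Optimal cycle mean attained by: cycle 0->1->2->0, total 8 + (-7) + (-1), length 3.
Answer: λ = 0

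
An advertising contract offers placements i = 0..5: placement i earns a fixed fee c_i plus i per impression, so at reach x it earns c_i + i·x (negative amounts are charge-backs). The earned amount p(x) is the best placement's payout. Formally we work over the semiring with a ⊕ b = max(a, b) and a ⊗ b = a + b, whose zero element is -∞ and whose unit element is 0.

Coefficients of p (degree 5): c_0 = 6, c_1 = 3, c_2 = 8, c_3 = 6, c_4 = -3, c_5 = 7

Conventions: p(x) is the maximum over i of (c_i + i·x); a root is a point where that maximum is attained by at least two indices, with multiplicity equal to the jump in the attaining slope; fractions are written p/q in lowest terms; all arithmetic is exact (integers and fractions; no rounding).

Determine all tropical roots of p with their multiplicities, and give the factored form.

hull edge (i=0, c=6) to (i=2, c=8): slope 1, span 2
hull edge (i=2, c=8) to (i=5, c=7): slope -1/3, span 3
Factored form: p(x) = 7 ⊗ (x ⊕ (-1)) ⊗ (x ⊕ (-1)) ⊗ (x ⊕ 1/3) ⊗ (x ⊕ 1/3) ⊗ (x ⊕ 1/3)
Answer: roots = -1 (mult 2), 1/3 (mult 3)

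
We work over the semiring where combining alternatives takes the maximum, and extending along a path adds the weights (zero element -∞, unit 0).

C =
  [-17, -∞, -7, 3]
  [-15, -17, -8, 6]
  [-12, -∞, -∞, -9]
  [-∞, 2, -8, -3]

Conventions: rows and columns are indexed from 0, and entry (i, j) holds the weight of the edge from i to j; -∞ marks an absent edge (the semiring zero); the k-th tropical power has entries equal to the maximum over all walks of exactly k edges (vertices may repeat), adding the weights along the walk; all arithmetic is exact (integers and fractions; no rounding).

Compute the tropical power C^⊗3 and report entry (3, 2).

C^⊗2:
  [-19, 5, -5, 0]
  [-20, 8, -2, 3]
  [-29, -7, -17, -9]
  [-13, -1, -6, 8]
C^⊗3:
  [-10, 2, -3, 11]
  [-7, 5, 0, 14]
  [-22, -7, -15, -1]
  [-16, 10, 0, 5]
Key observation: the optimum is the walk 3->1->3->2, with weight 2 + 6 + (-8) = 0.
Optimal value attained by: walk 3->1->3->2.
Answer: (C^⊗3)[3][2] = 0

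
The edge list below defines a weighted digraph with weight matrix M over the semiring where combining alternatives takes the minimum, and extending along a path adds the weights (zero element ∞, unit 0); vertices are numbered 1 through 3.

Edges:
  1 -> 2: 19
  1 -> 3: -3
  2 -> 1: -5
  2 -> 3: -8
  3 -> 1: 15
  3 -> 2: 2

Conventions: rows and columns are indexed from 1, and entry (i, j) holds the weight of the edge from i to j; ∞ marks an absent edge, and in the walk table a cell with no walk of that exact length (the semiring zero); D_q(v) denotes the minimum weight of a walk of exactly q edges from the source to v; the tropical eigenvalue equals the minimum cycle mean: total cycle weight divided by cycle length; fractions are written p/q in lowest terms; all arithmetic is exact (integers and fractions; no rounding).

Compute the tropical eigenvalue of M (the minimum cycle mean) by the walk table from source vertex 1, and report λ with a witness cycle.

q=0: [0, ∞, ∞]
q=1: [∞, 19, -3]
q=2: [12, -1, 11]
q=3: [-6, 13, -9]
Optimal cycle mean attained by: cycle 2->3->2, total (-8) + 2, length 2.
Answer: λ = -3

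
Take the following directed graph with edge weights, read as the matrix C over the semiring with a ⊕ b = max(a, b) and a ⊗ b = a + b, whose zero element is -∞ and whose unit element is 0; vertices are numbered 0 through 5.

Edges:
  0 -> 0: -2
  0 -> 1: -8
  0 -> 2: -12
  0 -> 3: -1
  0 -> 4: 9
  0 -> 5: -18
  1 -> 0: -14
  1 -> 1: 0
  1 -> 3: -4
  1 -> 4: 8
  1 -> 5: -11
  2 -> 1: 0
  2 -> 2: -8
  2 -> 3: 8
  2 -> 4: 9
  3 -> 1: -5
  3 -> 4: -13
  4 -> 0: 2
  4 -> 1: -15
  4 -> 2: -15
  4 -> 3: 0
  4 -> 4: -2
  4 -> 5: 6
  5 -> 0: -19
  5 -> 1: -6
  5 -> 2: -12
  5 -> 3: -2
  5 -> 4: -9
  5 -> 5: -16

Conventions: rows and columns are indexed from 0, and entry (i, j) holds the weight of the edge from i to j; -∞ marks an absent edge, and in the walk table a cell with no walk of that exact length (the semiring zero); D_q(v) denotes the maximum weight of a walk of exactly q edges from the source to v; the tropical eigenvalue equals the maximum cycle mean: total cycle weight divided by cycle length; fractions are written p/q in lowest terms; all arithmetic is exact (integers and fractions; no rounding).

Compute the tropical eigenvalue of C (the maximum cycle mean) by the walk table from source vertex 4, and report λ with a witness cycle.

q=0: [-∞, -∞, -∞, -∞, 0, -∞]
q=1: [2, -15, -15, 0, -2, 6]
q=2: [0, 0, -6, 4, 11, 4]
q=3: [13, 0, -4, 11, 9, 17]
q=4: [11, 11, 5, 15, 22, 15]
q=5: [24, 11, 7, 22, 20, 28]
q=6: [22, 22, 16, 26, 33, 26]
Optimal cycle mean attained by: cycle 0->4->0, total 9 + 2, length 2.
Answer: λ = 11/2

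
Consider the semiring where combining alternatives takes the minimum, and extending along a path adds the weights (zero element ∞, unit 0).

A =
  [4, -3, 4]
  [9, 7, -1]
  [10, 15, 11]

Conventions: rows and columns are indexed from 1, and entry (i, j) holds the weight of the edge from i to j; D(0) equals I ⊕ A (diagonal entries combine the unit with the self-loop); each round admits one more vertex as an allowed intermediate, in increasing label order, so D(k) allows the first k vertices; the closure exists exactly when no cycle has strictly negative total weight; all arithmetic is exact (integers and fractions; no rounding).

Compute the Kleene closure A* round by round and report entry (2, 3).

D(0):
  [0, -3, 4]
  [9, 0, -1]
  [10, 15, 0]
D(1):
  [0, -3, 4]
  [9, 0, -1]
  [10, 7, 0]
D(2):
  [0, -3, -4]
  [9, 0, -1]
  [10, 7, 0]
D(3):
  [0, -3, -4]
  [9, 0, -1]
  [10, 7, 0]
Answer: A*[2][3] = -1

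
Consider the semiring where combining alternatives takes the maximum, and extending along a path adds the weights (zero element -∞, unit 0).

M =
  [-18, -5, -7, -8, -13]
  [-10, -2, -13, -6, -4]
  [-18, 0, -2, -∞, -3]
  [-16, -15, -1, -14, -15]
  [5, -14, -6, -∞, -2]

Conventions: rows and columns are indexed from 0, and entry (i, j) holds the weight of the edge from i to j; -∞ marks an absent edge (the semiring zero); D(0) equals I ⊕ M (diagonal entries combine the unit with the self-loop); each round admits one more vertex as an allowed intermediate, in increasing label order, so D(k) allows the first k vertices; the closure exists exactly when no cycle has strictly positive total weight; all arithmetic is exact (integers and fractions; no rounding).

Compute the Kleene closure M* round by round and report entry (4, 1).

D(0):
  [0, -5, -7, -8, -13]
  [-10, 0, -13, -6, -4]
  [-18, 0, 0, -∞, -3]
  [-16, -15, -1, 0, -15]
  [5, -14, -6, -∞, 0]
D(1):
  [0, -5, -7, -8, -13]
  [-10, 0, -13, -6, -4]
  [-18, 0, 0, -26, -3]
  [-16, -15, -1, 0, -15]
  [5, 0, -2, -3, 0]
D(2):
  [0, -5, -7, -8, -9]
  [-10, 0, -13, -6, -4]
  [-10, 0, 0, -6, -3]
  [-16, -15, -1, 0, -15]
  [5, 0, -2, -3, 0]
D(3):
  [0, -5, -7, -8, -9]
  [-10, 0, -13, -6, -4]
  [-10, 0, 0, -6, -3]
  [-11, -1, -1, 0, -4]
  [5, 0, -2, -3, 0]
D(4):
  [0, -5, -7, -8, -9]
  [-10, 0, -7, -6, -4]
  [-10, 0, 0, -6, -3]
  [-11, -1, -1, 0, -4]
  [5, 0, -2, -3, 0]
D(5):
  [0, -5, -7, -8, -9]
  [1, 0, -6, -6, -4]
  [2, 0, 0, -6, -3]
  [1, -1, -1, 0, -4]
  [5, 0, -2, -3, 0]
Answer: M*[4][1] = 0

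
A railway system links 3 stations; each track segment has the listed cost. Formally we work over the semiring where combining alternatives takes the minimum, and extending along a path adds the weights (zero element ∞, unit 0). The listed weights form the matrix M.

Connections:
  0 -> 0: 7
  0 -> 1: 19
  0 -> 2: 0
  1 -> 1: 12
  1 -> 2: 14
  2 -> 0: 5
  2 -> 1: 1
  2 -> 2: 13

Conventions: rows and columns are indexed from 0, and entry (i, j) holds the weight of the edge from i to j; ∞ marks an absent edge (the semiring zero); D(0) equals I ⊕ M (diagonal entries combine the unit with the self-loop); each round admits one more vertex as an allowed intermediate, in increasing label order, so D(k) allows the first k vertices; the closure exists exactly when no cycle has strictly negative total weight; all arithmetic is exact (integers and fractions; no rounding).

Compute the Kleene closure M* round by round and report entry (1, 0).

D(0):
  [0, 19, 0]
  [∞, 0, 14]
  [5, 1, 0]
D(1):
  [0, 19, 0]
  [∞, 0, 14]
  [5, 1, 0]
D(2):
  [0, 19, 0]
  [∞, 0, 14]
  [5, 1, 0]
D(3):
  [0, 1, 0]
  [19, 0, 14]
  [5, 1, 0]
Answer: M*[1][0] = 19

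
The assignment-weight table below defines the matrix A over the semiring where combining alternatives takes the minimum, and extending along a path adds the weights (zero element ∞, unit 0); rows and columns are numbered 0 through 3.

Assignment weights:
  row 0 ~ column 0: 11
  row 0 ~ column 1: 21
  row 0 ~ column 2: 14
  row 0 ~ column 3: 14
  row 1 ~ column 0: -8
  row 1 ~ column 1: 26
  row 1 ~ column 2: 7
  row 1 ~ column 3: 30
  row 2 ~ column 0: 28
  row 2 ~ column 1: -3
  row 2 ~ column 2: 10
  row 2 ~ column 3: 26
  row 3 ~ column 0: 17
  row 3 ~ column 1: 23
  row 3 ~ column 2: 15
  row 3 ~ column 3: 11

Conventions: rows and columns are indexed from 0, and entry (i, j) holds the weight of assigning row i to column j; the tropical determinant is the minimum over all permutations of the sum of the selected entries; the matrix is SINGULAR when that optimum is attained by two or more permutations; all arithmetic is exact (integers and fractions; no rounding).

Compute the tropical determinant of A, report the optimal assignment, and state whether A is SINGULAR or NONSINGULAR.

σ = (0, 1, 2, 3): 11 + 26 + 10 + 11 = 58
σ = (0, 1, 3, 2): 11 + 26 + 26 + 15 = 78
σ = (0, 2, 1, 3): 11 + 7 + (-3) + 11 = 26
σ = (0, 2, 3, 1): 11 + 7 + 26 + 23 = 67
σ = (0, 3, 1, 2): 11 + 30 + (-3) + 15 = 53
σ = (0, 3, 2, 1): 11 + 30 + 10 + 23 = 74
σ = (1, 0, 2, 3): 21 + (-8) + 10 + 11 = 34
σ = (1, 0, 3, 2): 21 + (-8) + 26 + 15 = 54
σ = (1, 2, 0, 3): 21 + 7 + 28 + 11 = 67
σ = (1, 2, 3, 0): 21 + 7 + 26 + 17 = 71
σ = (1, 3, 0, 2): 21 + 30 + 28 + 15 = 94
σ = (1, 3, 2, 0): 21 + 30 + 10 + 17 = 78
σ = (2, 0, 1, 3): 14 + (-8) + (-3) + 11 = 14
σ = (2, 0, 3, 1): 14 + (-8) + 26 + 23 = 55
σ = (2, 1, 0, 3): 14 + 26 + 28 + 11 = 79
σ = (2, 1, 3, 0): 14 + 26 + 26 + 17 = 83
σ = (2, 3, 0, 1): 14 + 30 + 28 + 23 = 95
σ = (2, 3, 1, 0): 14 + 30 + (-3) + 17 = 58
σ = (3, 0, 1, 2): 14 + (-8) + (-3) + 15 = 18
σ = (3, 0, 2, 1): 14 + (-8) + 10 + 23 = 39
σ = (3, 1, 0, 2): 14 + 26 + 28 + 15 = 83
σ = (3, 1, 2, 0): 14 + 26 + 10 + 17 = 67
σ = (3, 2, 0, 1): 14 + 7 + 28 + 23 = 72
σ = (3, 2, 1, 0): 14 + 7 + (-3) + 17 = 35
Optimal value attained by: σ = (2, 0, 1, 3).
Answer: det⊕(A) = 14; verdict: NONSINGULAR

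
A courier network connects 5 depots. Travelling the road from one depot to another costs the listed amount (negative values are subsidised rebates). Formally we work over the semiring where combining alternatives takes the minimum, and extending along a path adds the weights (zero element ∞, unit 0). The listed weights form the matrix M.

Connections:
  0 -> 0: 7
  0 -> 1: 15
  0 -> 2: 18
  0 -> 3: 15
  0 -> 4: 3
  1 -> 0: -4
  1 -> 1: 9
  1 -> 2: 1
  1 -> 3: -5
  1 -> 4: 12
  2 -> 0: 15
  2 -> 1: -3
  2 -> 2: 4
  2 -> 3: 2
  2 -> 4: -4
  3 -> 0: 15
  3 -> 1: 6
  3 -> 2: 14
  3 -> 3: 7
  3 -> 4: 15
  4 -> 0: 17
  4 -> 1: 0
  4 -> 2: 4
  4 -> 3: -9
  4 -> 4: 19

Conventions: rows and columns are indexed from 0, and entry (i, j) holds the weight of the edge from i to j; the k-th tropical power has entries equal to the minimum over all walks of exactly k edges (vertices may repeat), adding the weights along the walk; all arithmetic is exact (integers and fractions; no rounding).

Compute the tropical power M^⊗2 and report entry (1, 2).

M^⊗2:
  [11, 3, 7, -6, 10]
  [3, -2, 5, 2, -3]
  [-7, -4, -2, -13, 0]
  [2, 11, 7, 1, 10]
  [-4, -3, 1, -5, 0]
Key observation: the optimum is the walk 1->2->2, with weight 1 + 4 = 5.
Optimal value attained by: walk 1->2->2.
Answer: (M^⊗2)[1][2] = 5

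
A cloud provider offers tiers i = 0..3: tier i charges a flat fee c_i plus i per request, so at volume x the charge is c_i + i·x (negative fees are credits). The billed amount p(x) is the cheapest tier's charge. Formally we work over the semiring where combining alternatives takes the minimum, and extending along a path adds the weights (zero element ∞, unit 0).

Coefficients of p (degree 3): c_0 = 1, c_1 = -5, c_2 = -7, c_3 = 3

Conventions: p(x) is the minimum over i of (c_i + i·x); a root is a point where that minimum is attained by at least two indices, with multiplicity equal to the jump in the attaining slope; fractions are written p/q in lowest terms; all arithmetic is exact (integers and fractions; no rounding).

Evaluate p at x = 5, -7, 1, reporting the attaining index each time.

p(5) = min(1+0·5=1, -5+1·5=0, -7+2·5=3, 3+3·5=18) = 0 (attained by i=1)
p(-7) = min(1+0·(-7)=1, -5+1·(-7)=-12, -7+2·(-7)=-21, 3+3·(-7)=-18) = -21 (attained by i=2)
p(1) = min(1+0·1=1, -5+1·1=-4, -7+2·1=-5, 3+3·1=6) = -5 (attained by i=2)
Answer: p(5) = 0; p(-7) = -21; p(1) = -5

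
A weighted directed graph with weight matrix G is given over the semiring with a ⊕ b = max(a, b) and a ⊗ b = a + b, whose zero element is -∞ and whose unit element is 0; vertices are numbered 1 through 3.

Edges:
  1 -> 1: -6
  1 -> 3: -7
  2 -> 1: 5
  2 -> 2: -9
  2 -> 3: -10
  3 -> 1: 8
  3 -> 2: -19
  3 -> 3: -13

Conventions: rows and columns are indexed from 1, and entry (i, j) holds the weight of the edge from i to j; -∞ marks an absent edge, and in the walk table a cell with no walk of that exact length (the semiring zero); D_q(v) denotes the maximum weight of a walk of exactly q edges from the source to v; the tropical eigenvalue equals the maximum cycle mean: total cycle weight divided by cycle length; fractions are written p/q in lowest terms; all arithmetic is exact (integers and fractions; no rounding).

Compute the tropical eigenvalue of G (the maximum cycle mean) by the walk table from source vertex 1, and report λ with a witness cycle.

q=0: [0, -∞, -∞]
q=1: [-6, -∞, -7]
q=2: [1, -26, -13]
q=3: [-5, -32, -6]
Optimal cycle mean attained by: cycle 1->3->1, total (-7) + 8, length 2.
Answer: λ = 1/2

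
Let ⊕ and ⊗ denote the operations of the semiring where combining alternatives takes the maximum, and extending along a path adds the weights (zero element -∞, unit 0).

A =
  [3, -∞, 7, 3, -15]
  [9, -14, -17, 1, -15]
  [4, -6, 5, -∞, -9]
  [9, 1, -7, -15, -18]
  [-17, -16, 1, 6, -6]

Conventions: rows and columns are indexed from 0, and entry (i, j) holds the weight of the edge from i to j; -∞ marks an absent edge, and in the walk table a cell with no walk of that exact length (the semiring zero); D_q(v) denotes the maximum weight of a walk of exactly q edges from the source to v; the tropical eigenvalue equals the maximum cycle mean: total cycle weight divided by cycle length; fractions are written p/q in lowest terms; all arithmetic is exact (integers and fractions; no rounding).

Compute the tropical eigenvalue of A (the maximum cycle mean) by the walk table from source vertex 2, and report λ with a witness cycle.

q=0: [-∞, -∞, 0, -∞, -∞]
q=1: [4, -6, 5, -∞, -9]
q=2: [9, -1, 11, 7, -4]
q=3: [16, 8, 16, 12, 2]
q=4: [21, 13, 23, 19, 7]
q=5: [28, 20, 28, 24, 14]
Optimal cycle mean attained by: cycle 0->3->0, total 3 + 9, length 2.
Answer: λ = 6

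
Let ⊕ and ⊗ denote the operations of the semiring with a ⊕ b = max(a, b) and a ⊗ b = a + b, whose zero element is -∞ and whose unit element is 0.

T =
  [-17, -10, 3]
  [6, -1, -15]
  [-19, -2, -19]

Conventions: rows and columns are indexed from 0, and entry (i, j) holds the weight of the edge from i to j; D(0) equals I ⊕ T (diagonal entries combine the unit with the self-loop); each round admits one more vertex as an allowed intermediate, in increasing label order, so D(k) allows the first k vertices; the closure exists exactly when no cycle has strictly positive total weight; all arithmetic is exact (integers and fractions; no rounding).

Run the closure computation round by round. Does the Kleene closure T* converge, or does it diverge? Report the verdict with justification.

D(0):
  [0, -10, 3]
  [6, 0, -15]
  [-19, -2, 0]
D(1):
  [0, -10, 3]
  [6, 0, 9]
  [-19, -2, 0]
Detection: at round 2, diagonal entry (2, 2) turns strictly positive.
Key observation: the cycle 2->1->0->2 has total weight (-2) + 6 + 3, which is strictly positive.
Answer: DIVERGES — positive cycle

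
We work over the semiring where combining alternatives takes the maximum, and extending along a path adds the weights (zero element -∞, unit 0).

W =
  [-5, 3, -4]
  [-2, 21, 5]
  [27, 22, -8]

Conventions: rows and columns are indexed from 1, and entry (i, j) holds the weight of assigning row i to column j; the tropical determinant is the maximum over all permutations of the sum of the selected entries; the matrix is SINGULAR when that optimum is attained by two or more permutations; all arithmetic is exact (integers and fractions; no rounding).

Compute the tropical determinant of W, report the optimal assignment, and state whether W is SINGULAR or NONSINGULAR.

σ = (1, 2, 3): (-5) + 21 + (-8) = 8
σ = (1, 3, 2): (-5) + 5 + 22 = 22
σ = (2, 1, 3): 3 + (-2) + (-8) = -7
σ = (2, 3, 1): 3 + 5 + 27 = 35
σ = (3, 1, 2): (-4) + (-2) + 22 = 16
σ = (3, 2, 1): (-4) + 21 + 27 = 44
Optimal value attained by: σ = (3, 2, 1).
Answer: det⊕(W) = 44; verdict: NONSINGULAR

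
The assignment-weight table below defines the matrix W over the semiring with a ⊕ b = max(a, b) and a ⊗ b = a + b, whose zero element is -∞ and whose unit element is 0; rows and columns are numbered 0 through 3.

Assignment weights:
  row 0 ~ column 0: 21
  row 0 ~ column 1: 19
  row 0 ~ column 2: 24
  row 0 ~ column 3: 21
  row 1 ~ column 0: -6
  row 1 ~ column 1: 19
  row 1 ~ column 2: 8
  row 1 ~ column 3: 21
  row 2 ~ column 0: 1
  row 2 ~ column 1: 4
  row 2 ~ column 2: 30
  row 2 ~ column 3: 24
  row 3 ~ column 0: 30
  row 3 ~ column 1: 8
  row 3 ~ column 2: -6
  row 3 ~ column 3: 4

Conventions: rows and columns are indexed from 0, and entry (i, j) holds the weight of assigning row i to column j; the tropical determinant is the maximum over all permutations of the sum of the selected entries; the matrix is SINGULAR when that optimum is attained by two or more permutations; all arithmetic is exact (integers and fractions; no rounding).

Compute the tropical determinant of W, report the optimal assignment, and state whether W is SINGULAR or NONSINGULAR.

σ = (0, 1, 2, 3): 21 + 19 + 30 + 4 = 74
σ = (0, 1, 3, 2): 21 + 19 + 24 + (-6) = 58
σ = (0, 2, 1, 3): 21 + 8 + 4 + 4 = 37
σ = (0, 2, 3, 1): 21 + 8 + 24 + 8 = 61
σ = (0, 3, 1, 2): 21 + 21 + 4 + (-6) = 40
σ = (0, 3, 2, 1): 21 + 21 + 30 + 8 = 80
σ = (1, 0, 2, 3): 19 + (-6) + 30 + 4 = 47
σ = (1, 0, 3, 2): 19 + (-6) + 24 + (-6) = 31
σ = (1, 2, 0, 3): 19 + 8 + 1 + 4 = 32
σ = (1, 2, 3, 0): 19 + 8 + 24 + 30 = 81
σ = (1, 3, 0, 2): 19 + 21 + 1 + (-6) = 35
σ = (1, 3, 2, 0): 19 + 21 + 30 + 30 = 100
σ = (2, 0, 1, 3): 24 + (-6) + 4 + 4 = 26
σ = (2, 0, 3, 1): 24 + (-6) + 24 + 8 = 50
σ = (2, 1, 0, 3): 24 + 19 + 1 + 4 = 48
σ = (2, 1, 3, 0): 24 + 19 + 24 + 30 = 97
σ = (2, 3, 0, 1): 24 + 21 + 1 + 8 = 54
σ = (2, 3, 1, 0): 24 + 21 + 4 + 30 = 79
σ = (3, 0, 1, 2): 21 + (-6) + 4 + (-6) = 13
σ = (3, 0, 2, 1): 21 + (-6) + 30 + 8 = 53
σ = (3, 1, 0, 2): 21 + 19 + 1 + (-6) = 35
σ = (3, 1, 2, 0): 21 + 19 + 30 + 30 = 100
σ = (3, 2, 0, 1): 21 + 8 + 1 + 8 = 38
σ = (3, 2, 1, 0): 21 + 8 + 4 + 30 = 63
Optimal value attained by: σ = (1, 3, 2, 0).
Answer: det⊕(W) = 100; verdict: SINGULAR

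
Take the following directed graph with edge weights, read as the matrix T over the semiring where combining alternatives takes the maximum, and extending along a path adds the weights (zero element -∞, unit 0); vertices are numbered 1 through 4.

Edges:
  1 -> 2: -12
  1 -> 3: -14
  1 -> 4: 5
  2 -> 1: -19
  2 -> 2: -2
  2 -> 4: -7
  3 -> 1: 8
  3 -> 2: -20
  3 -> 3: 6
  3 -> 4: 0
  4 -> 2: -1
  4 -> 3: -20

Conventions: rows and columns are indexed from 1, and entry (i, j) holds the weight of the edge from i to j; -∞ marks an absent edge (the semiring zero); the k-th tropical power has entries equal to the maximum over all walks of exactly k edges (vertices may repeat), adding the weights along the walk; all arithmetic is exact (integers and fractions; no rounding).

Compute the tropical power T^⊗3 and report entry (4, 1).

T^⊗2:
  [-6, 4, -8, -14]
  [-21, -4, -27, -9]
  [14, -1, 12, 13]
  [-12, -3, -14, -8]
T^⊗3:
  [0, 2, -2, -1]
  [-19, -6, -21, -11]
  [20, 12, 18, 19]
  [-6, -5, -8, -7]
Key observation: the optimum is the walk 4->3->3->1, with weight (-20) + 6 + 8 = -6.
Optimal value attained by: walk 4->3->3->1.
Answer: (T^⊗3)[4][1] = -6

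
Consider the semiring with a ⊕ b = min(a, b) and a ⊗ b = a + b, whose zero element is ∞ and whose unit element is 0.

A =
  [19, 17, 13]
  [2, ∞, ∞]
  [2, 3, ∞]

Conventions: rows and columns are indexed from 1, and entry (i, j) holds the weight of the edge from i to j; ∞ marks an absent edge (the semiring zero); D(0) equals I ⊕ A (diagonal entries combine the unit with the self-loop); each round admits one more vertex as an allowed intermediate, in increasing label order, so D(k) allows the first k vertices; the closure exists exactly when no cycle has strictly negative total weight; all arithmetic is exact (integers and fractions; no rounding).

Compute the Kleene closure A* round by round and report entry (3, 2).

D(0):
  [0, 17, 13]
  [2, 0, ∞]
  [2, 3, 0]
D(1):
  [0, 17, 13]
  [2, 0, 15]
  [2, 3, 0]
D(2):
  [0, 17, 13]
  [2, 0, 15]
  [2, 3, 0]
D(3):
  [0, 16, 13]
  [2, 0, 15]
  [2, 3, 0]
Answer: A*[3][2] = 3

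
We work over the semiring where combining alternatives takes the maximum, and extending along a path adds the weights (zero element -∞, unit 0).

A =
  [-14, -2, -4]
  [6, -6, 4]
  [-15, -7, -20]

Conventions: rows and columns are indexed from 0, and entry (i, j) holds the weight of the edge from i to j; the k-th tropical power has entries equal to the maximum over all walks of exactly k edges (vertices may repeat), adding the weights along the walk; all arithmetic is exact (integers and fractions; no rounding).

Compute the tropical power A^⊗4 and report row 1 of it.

A^⊗2:
  [4, -8, 2]
  [0, 4, 2]
  [-1, -13, -3]
A^⊗3:
  [-2, 2, 0]
  [10, -2, 8]
  [-7, -3, -5]
A^⊗4:
  [8, -4, 6]
  [4, 8, 6]
  [3, -9, 1]
Answer: row 1 of A^⊗4 = [4, 8, 6]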